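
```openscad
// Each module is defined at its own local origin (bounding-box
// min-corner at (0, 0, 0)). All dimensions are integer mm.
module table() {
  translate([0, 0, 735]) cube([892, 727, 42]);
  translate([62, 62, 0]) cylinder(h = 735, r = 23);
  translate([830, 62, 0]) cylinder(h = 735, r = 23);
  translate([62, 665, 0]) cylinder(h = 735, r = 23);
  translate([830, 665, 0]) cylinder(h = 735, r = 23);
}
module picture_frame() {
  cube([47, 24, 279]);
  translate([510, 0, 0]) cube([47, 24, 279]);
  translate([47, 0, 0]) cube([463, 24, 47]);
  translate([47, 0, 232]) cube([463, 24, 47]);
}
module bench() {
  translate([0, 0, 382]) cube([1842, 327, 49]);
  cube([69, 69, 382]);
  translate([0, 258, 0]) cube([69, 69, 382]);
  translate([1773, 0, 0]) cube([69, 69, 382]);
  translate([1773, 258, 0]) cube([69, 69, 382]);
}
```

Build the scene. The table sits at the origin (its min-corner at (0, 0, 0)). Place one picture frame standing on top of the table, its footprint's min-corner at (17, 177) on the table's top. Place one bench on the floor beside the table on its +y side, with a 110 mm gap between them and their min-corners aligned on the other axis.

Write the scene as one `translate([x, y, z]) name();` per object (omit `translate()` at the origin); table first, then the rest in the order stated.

table();
translate([17, 177, 777]) picture_frame();
translate([0, 837, 0]) bench();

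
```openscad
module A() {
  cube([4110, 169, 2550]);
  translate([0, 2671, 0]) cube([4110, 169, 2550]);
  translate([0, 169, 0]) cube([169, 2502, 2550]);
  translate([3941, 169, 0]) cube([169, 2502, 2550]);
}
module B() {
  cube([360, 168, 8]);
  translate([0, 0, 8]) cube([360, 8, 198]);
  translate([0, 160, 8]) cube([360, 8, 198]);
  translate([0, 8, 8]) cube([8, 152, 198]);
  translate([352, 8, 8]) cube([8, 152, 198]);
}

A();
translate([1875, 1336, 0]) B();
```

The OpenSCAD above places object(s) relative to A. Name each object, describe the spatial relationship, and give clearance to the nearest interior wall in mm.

Clearances: x = 1706, y = 1167; minimum 1167 mm.

A is a house frame. B is an open box. The open box sits inside the house frame, centred. The clearance to the nearest interior wall is 1167 mm.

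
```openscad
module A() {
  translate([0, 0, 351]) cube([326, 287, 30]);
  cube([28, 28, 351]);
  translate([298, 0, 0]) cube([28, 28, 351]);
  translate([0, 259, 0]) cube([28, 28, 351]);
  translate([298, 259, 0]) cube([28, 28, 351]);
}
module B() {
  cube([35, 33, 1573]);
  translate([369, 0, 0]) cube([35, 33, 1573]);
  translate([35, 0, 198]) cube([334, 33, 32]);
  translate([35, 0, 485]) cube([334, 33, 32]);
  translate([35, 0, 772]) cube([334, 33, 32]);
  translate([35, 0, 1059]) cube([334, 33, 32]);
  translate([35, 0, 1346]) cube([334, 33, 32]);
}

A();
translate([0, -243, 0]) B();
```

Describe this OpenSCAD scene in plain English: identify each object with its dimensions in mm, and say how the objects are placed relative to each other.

A is a simple wooden stool: a rectangular seat 326 mm (x) by 287 mm (y), 30 mm thick, top face at z = 381 mm, on four square legs, each 28×28 mm in cross-section. The legs rest on z = 0, each flush with a corner of the seat.

B is a wooden ladder with two side rails of 35×33 mm section and 1573 mm height, set 404 mm apart overall. Between them run 5 rectangular rungs (33 mm deep, 32 mm thick), front faces flush with the rails' −y face. The bottom of the first rung is 198 mm above the floor and each subsequent rung is 287 mm higher than the one below.

The ladder is on the floor beside the stool on its −y side.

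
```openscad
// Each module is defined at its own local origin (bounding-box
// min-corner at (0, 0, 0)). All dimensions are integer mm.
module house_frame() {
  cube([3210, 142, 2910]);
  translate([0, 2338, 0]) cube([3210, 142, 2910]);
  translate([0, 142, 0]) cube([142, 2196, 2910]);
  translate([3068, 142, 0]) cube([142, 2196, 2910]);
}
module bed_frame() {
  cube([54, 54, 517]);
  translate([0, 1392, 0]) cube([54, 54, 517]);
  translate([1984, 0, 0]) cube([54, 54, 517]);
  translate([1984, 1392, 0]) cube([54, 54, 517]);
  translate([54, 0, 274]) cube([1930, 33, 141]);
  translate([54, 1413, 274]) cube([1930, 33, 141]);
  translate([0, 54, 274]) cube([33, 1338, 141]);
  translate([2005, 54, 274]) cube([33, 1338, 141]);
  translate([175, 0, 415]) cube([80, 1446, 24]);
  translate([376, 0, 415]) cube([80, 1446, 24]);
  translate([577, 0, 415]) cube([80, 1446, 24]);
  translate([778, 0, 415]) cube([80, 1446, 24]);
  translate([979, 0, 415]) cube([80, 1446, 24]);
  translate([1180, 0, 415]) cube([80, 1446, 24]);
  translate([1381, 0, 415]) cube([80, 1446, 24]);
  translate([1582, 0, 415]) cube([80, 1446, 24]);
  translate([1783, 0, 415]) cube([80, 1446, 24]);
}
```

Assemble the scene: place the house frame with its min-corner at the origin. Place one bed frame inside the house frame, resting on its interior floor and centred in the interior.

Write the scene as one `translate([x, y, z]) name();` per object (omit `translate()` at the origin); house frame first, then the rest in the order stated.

house_frame();
translate([586, 517, 0]) bed_frame();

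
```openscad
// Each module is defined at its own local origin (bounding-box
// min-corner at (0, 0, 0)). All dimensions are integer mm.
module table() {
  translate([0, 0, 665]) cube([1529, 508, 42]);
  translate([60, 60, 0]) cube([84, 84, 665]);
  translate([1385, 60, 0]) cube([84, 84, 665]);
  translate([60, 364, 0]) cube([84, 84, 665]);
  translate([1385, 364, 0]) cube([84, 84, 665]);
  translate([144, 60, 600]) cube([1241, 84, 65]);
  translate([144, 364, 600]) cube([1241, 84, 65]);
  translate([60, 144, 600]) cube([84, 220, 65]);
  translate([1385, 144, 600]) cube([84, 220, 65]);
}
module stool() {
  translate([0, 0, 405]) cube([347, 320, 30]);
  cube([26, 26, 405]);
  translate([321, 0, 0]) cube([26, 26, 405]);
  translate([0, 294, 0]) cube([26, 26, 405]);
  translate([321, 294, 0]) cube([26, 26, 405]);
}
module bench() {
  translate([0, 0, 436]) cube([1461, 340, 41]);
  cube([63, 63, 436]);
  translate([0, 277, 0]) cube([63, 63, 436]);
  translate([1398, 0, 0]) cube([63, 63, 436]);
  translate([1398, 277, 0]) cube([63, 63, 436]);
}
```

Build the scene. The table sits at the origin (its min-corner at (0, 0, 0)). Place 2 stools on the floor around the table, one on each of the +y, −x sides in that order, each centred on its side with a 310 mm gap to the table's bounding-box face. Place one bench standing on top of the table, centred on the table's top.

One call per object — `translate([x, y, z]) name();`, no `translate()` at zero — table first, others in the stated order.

table();
translate([591, 818, 0]) stool();
translate([-657, 94, 0]) stool();
translate([34, 84, 707]) bench();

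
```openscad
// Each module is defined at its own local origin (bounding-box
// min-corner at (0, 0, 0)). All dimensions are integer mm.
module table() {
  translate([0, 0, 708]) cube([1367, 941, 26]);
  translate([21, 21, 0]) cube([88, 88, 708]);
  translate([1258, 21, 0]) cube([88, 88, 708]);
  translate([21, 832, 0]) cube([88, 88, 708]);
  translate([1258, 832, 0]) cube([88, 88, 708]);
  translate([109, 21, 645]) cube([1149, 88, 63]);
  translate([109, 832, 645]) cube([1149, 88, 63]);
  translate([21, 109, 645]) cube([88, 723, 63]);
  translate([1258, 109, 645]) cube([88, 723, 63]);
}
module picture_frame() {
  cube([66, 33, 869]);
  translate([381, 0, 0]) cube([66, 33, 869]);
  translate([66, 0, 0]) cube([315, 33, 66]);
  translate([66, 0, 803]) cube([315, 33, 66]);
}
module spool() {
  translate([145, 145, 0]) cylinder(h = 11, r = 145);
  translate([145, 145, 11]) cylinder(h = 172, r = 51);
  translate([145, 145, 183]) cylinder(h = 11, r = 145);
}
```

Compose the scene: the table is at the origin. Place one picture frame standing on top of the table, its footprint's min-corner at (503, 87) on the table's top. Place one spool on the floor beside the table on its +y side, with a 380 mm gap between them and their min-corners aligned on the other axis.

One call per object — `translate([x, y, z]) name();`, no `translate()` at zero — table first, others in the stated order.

table();
translate([503, 87, 734]) picture_frame();
translate([0, 1321, 0]) spool();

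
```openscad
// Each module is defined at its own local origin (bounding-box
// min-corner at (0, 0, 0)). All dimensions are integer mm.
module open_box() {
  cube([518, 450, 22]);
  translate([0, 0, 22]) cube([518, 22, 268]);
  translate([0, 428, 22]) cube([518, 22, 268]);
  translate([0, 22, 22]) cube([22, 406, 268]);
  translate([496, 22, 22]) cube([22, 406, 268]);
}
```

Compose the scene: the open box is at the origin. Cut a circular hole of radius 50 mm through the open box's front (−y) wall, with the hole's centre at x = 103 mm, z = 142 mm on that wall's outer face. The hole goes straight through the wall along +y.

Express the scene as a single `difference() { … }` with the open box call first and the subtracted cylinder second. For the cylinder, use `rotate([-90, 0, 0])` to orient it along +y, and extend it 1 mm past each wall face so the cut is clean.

difference() {
  open_box();
  translate([103, -1, 142]) rotate([-90, 0, 0]) cylinder(h = 24, r = 50);
}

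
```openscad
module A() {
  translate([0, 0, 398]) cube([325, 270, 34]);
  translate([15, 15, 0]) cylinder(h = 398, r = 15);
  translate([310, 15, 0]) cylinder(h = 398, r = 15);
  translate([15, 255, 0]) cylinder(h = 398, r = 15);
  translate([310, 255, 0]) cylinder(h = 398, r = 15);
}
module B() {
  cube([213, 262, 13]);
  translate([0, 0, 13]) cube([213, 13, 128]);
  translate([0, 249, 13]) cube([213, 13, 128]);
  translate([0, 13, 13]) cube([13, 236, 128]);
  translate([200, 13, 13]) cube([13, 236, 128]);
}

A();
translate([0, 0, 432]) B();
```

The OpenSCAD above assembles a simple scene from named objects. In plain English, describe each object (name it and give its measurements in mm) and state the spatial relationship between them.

A is a four-legged stool. The seat is a 325×270×34 mm slab whose top surface is at z = 432 mm; four round legs, each 30 mm in diameter, run from the floor (z = 0) to the underside of the seat, each leg's axis is inset half a diameter from the nearest pair of seat edges (so the leg's bounding box is flush with the corner).

B is an open storage box with external size 213×262×141 mm and wall thickness 13 mm (the base is also 13 mm thick). The base covers the whole footprint; the four walls stand on the base, with the y-facing walls full-width and the x-facing walls fitting between their inner faces.

The open box is on top of the stool.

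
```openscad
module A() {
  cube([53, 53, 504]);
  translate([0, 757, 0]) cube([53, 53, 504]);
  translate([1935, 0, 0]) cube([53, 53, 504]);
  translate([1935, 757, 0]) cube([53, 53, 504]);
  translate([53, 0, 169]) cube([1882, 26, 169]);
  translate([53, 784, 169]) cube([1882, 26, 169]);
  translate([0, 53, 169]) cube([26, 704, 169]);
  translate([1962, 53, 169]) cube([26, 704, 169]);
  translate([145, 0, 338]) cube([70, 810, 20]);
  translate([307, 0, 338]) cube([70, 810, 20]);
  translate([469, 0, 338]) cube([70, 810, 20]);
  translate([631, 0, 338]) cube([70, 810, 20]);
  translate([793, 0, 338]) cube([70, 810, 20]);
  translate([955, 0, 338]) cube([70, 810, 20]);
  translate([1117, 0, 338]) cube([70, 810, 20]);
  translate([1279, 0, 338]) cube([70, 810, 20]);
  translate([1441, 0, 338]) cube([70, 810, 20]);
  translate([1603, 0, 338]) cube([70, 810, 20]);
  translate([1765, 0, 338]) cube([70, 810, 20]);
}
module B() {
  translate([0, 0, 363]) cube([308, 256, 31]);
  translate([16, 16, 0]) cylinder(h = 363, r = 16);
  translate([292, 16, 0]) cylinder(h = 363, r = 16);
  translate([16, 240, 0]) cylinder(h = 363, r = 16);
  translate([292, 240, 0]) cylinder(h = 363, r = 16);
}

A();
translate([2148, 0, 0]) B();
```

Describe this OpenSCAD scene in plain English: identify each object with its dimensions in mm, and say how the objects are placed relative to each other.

A is a bed frame 1988 mm long (x) by 810 mm wide (y). Four 53×53 mm corner posts, 504 mm tall, at the corners of the footprint. Four rails of 26 mm thickness and 169 mm height run between adjacent posts with their undersides at z = 169 mm, their outer faces flush with the outside of the frame (the two x-running rails run between the posts' inner faces; the two y-running rails run between the posts' inner faces). 11 slats, each 70 mm wide (x) and 20 mm thick, lie across the top of the two x-running rails, running the full 810 mm width of the frame in y; the slats are evenly spaced along x between the inner faces of the end posts with equal gaps (rounded down to the nearest mm) at the −x end and between each pair — any rounding remainder accumulates at the +x end.

B is a four-legged stool. The seat is 308×256 mm, 31 mm thick, top at z = 394 mm. It stands on four round legs, each 32 mm in diameter, from z = 0 to the seat underside, each leg's axis is inset half a diameter from the nearest pair of seat edges (so the leg's bounding box is flush with the corner).

The stool is on the floor beside the bed frame on its +x side.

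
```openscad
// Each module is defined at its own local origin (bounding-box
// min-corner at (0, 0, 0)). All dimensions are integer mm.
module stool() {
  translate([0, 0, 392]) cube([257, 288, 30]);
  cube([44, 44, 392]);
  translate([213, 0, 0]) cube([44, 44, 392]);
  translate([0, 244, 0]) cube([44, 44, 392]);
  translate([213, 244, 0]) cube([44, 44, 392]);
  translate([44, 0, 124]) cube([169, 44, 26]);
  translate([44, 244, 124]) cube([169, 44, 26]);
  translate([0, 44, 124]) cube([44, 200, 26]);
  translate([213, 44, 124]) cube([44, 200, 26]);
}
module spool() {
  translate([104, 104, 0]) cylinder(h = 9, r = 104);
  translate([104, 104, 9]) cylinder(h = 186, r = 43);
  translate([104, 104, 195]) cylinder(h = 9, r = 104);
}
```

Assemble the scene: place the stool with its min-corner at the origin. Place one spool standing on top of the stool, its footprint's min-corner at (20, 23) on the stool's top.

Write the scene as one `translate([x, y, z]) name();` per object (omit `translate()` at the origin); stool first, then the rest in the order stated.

stool();
translate([20, 23, 422]) spool();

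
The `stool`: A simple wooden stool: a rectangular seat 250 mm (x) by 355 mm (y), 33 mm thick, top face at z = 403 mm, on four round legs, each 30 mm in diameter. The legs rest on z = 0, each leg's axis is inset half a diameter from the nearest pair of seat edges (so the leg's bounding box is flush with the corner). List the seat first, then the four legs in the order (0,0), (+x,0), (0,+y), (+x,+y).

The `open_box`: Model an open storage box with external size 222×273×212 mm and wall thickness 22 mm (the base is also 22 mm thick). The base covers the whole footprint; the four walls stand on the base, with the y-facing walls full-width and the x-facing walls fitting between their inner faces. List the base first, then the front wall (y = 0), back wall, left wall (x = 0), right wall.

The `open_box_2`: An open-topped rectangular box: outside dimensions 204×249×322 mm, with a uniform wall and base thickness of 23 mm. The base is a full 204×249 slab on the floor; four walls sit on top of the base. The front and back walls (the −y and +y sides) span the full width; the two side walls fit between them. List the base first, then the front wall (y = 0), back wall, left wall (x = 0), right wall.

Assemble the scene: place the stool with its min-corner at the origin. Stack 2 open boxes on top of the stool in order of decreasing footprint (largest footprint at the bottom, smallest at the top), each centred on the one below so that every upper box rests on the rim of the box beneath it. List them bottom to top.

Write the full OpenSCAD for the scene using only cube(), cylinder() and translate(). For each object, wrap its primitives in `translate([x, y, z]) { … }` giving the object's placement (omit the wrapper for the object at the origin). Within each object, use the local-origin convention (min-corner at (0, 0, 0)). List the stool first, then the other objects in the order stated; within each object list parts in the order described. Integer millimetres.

translate([0, 0, 370]) cube([250, 355, 33]);
translate([15, 15, 0]) cylinder(h = 370, r = 15);
translate([235, 15, 0]) cylinder(h = 370, r = 15);
translate([15, 340, 0]) cylinder(h = 370, r = 15);
translate([235, 340, 0]) cylinder(h = 370, r = 15);
translate([14, 41, 403]) {
  cube([222, 273, 22]);
  translate([0, 0, 22]) cube([222, 22, 190]);
  translate([0, 251, 22]) cube([222, 22, 190]);
  translate([0, 22, 22]) cube([22, 229, 190]);
  translate([200, 22, 22]) cube([22, 229, 190]);
}
translate([23, 53, 615]) {
  cube([204, 249, 23]);
  translate([0, 0, 23]) cube([204, 23, 299]);
  translate([0, 226, 23]) cube([204, 23, 299]);
  translate([0, 23, 23]) cube([23, 203, 299]);
  translate([181, 23, 23]) cube([23, 203, 299]);
}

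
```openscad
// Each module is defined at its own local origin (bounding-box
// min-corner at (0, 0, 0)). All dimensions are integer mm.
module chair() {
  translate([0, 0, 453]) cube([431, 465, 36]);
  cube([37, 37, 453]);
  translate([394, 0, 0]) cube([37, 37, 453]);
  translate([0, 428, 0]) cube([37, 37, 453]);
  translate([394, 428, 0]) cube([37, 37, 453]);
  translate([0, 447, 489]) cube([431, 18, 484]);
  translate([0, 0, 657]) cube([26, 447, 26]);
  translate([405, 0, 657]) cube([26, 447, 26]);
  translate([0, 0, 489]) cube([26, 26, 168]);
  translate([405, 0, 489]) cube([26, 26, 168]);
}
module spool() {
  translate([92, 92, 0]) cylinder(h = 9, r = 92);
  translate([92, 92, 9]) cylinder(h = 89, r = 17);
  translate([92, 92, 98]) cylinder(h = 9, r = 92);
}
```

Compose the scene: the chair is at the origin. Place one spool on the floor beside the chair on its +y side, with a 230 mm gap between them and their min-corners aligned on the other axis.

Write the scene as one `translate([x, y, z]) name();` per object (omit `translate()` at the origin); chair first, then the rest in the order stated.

chair();
translate([0, 695, 0]) spool();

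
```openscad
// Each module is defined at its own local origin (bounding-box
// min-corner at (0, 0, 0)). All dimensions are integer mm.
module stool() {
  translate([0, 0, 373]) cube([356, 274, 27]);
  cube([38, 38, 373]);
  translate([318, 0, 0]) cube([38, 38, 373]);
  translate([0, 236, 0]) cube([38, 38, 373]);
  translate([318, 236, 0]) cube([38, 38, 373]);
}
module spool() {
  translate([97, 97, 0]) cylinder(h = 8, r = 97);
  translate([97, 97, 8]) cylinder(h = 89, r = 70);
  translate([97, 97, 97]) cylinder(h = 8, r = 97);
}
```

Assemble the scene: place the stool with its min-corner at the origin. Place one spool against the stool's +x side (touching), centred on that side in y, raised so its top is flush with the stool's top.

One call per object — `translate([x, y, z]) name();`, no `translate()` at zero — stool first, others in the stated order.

stool();
translate([356, 40, 295]) spool();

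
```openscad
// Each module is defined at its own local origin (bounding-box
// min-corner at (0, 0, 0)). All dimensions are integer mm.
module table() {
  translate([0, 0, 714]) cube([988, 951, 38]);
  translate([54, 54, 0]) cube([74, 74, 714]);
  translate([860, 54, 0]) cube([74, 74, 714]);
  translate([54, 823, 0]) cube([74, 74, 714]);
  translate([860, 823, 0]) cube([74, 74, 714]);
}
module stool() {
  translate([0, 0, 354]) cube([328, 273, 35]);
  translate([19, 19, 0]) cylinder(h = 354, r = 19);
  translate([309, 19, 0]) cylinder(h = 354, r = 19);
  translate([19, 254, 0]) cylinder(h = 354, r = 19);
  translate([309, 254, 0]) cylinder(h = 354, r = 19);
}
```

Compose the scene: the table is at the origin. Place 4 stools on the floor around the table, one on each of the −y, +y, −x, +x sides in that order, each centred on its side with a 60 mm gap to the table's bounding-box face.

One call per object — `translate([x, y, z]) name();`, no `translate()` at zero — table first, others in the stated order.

table();
translate([330, -333, 0]) stool();
translate([330, 1011, 0]) stool();
translate([-388, 339, 0]) stool();
translate([1048, 339, 0]) stool();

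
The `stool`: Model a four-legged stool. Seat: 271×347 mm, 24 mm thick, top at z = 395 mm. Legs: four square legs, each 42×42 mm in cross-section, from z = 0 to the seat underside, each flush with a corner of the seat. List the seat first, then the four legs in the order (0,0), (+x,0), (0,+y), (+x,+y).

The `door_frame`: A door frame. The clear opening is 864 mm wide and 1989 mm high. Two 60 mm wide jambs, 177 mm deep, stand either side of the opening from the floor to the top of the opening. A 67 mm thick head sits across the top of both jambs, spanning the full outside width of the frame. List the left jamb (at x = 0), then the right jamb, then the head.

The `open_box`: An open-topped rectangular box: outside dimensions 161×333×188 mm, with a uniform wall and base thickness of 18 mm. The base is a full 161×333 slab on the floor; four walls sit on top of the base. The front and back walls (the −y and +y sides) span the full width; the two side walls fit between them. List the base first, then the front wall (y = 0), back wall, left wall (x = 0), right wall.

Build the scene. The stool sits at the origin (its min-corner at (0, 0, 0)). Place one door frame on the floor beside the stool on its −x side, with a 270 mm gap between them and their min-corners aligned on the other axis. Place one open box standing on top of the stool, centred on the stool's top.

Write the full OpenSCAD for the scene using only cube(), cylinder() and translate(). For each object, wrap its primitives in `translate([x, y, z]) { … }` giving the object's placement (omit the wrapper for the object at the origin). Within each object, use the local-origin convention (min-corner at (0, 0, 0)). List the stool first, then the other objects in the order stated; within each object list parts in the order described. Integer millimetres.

translate([0, 0, 371]) cube([271, 347, 24]);
cube([42, 42, 371]);
translate([229, 0, 0]) cube([42, 42, 371]);
translate([0, 305, 0]) cube([42, 42, 371]);
translate([229, 305, 0]) cube([42, 42, 371]);
translate([-1254, 0, 0]) {
  cube([60, 177, 1989]);
  translate([924, 0, 0]) cube([60, 177, 1989]);
  translate([0, 0, 1989]) cube([984, 177, 67]);
}
translate([55, 7, 395]) {
  cube([161, 333, 18]);
  translate([0, 0, 18]) cube([161, 18, 170]);
  translate([0, 315, 18]) cube([161, 18, 170]);
  translate([0, 18, 18]) cube([18, 297, 170]);
  translate([143, 18, 18]) cube([18, 297, 170]);
}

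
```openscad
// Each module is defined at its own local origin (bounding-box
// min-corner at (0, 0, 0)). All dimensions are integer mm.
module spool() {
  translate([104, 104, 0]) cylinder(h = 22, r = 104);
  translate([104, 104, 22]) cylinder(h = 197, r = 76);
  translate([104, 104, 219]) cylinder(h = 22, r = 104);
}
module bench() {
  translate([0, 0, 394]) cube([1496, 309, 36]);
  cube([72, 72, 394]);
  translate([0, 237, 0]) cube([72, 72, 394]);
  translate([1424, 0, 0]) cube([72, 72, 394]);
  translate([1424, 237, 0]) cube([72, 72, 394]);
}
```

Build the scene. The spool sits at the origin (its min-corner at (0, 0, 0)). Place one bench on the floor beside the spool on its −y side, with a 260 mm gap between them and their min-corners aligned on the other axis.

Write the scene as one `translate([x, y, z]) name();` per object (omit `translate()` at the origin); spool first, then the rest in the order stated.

spool();
translate([0, -569, 0]) bench();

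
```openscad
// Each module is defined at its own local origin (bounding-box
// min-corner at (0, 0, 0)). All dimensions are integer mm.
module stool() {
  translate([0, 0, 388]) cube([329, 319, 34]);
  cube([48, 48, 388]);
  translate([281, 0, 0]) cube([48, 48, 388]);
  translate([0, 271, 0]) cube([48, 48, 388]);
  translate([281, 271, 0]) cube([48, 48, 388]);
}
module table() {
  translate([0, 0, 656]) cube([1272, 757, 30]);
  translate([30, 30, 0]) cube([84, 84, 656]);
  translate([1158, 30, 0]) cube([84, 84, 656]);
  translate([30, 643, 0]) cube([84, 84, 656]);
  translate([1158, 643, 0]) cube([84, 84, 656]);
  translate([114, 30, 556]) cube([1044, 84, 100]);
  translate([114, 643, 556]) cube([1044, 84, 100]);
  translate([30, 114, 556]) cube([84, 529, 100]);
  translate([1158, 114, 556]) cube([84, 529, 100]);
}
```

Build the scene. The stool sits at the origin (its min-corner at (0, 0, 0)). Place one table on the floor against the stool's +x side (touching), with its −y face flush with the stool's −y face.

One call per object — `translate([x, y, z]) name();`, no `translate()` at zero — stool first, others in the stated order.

stool();
translate([329, 0, 0]) table();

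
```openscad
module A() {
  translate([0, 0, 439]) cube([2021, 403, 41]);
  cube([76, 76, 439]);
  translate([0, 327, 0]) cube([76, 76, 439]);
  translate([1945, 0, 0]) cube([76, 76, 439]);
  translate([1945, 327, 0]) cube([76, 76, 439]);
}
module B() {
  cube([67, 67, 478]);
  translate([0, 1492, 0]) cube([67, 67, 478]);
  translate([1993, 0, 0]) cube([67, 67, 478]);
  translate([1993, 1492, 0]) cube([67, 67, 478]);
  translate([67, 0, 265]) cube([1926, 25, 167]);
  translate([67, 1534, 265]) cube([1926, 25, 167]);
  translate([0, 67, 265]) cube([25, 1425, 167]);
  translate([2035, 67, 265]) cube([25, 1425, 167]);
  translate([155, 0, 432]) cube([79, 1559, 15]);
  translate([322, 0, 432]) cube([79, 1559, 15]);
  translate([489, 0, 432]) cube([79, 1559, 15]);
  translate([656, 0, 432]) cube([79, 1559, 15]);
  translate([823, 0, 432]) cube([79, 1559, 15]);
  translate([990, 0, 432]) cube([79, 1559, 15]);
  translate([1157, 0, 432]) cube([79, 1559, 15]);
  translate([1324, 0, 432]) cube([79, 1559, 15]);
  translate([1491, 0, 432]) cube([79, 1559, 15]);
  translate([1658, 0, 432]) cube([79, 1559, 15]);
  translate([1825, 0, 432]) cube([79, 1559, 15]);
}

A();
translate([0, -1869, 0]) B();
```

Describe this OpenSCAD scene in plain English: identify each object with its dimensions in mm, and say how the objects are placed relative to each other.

A is a long wooden bench with a 2021 mm (x) × 403 mm (y) seat, 41 mm thick, its top surface 480 mm above the floor. Four 76 mm square legs at the seat corners, flush with the edges, run from z = 0 to the seat underside.

B is a bed frame 2060 mm long (x) by 1559 mm wide (y). Four 67×67 mm corner posts, 478 mm tall, at the corners of the footprint. Four rails of 25 mm thickness and 167 mm height run between adjacent posts with their undersides at z = 265 mm, their outer faces flush with the outside of the frame (the two x-running rails run between the posts' inner faces; the two y-running rails run between the posts' inner faces). 11 slats, each 79 mm wide (x) and 15 mm thick, lie across the top of the two x-running rails, running the full 1559 mm width of the frame in y; the slats are evenly spaced along x between the inner faces of the end posts with equal gaps (rounded down to the nearest mm) at the −x end and between each pair — any rounding remainder accumulates at the +x end.

The bed frame is on the floor beside the bench on its −y side.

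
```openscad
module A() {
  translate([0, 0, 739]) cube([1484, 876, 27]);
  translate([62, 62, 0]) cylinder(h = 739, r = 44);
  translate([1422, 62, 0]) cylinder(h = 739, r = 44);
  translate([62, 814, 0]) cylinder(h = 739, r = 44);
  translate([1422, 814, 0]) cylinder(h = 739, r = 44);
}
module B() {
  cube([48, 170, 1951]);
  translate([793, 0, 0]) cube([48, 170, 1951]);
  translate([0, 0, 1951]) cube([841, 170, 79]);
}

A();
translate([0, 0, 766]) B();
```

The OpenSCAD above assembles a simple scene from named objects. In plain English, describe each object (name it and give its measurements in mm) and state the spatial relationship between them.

A is a rectangular dining table. The top is 1484×876×27 mm with its upper surface at z = 766 mm. It stands on four round legs of 88 mm diameter, each leg's bounding box inset 18 mm from the nearest pair of top edges, running from the floor to the underside of the top.

B is a door frame. The clear opening is 745 mm wide and 1951 mm high. Two 48 mm wide jambs, 170 mm deep, stand either side of the opening from the floor to the top of the opening. A 79 mm thick head sits across the top of both jambs, spanning the full outside width of the frame.

The door frame is on top of the table.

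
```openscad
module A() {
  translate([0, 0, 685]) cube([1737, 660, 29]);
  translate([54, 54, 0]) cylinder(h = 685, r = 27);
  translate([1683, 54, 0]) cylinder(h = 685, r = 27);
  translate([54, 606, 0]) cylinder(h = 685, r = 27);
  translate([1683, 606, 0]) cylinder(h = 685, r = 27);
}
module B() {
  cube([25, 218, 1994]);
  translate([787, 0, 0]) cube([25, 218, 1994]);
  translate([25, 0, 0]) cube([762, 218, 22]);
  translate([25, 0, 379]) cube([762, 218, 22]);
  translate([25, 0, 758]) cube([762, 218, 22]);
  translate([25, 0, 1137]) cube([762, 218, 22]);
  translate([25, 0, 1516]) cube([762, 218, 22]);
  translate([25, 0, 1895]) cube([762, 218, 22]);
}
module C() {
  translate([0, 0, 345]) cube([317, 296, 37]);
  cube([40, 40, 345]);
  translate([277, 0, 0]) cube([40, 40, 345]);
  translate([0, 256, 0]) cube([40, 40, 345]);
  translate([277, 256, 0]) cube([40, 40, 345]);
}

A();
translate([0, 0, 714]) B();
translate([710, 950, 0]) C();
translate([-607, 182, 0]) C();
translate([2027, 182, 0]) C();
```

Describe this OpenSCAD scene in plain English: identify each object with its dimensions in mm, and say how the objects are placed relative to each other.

A is a table with a 1737×660 mm rectangular top, 29 mm thick, top surface at z = 714 mm, supported by four round legs of 54 mm diameter, each leg's bounding box inset 27 mm from the nearest pair of top edges, running from the floor.

B is an open bookshelf. Two side panels, each 25 mm thick, 218 mm deep and 1994 mm tall, stand 812 mm apart (outside-to-outside). Between them sit 6 shelves, each 22 mm thick and 218 mm deep, spanning the full gap between the sides. The bottom shelf rests on the floor (its underside at z = 0) and the clear gap between one shelf's top and the next shelf's underside is 357 mm.

C is a four-legged stool. The seat is 317×296 mm, 37 mm thick, top at z = 382 mm. It stands on four square legs, each 40×40 mm in cross-section, from z = 0 to the seat underside, each flush with a corner of the seat.

The bookshelf is on top of the table. Three stools sit around the table at the +y, −x, +x sides.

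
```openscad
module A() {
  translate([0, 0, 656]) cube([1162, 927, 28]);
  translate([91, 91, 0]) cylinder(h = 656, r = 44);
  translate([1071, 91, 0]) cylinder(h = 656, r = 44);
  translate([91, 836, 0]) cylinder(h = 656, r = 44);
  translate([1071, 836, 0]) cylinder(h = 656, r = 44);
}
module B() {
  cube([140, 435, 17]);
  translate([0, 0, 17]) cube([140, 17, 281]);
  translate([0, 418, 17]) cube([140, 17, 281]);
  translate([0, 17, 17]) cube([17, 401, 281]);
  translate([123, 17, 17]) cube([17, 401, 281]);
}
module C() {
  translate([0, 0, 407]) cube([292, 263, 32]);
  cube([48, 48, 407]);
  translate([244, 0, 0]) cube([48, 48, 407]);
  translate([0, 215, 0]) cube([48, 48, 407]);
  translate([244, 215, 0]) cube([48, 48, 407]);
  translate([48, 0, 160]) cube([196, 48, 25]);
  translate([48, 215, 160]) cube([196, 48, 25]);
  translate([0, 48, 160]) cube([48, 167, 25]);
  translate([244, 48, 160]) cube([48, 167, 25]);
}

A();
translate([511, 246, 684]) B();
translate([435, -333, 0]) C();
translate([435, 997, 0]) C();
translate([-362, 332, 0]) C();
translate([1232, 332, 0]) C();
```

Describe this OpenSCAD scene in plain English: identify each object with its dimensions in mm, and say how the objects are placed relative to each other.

A is a table with a 1162×927 mm rectangular top, 28 mm thick, top surface at z = 684 mm, supported by four round legs of 88 mm diameter, each leg's bounding box inset 47 mm from the nearest pair of top edges, running from the floor.

B is an open storage box with external size 140×435×298 mm and wall thickness 17 mm (the base is also 17 mm thick). The base covers the whole footprint; the four walls stand on the base, with the y-facing walls full-width and the x-facing walls fitting between their inner faces.

C is a four-legged stool. The seat is 292×263 mm, 32 mm thick, top at z = 439 mm. It stands on four square legs, each 48×48 mm in cross-section, from z = 0 to the seat underside, each flush with a corner of the seat. Four stretchers, 48 mm wide and 25 mm tall, connect adjacent legs with their undersides at z = 160 mm, each running between the inner faces of the legs it joins and aligned with the legs' outer faces on the other axis.

The open box is on top of the table, centred. Four stools sit around the table at the −y, +y, −x, +x sides.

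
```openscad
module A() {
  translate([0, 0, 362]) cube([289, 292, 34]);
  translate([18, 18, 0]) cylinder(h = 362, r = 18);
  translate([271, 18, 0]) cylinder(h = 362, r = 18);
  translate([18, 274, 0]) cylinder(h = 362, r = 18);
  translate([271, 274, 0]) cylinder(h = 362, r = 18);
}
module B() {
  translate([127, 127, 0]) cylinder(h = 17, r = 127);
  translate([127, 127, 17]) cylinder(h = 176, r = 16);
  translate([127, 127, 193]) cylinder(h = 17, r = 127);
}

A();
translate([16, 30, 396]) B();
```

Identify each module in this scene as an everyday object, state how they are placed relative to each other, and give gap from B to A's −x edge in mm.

The spool's min-x is at 16; the stool's min-x is 0; gap = 16 mm.

A is a stool. B is a spool. The spool is on top of the stool. The gap from the spool to the stool's −x edge is 16 mm.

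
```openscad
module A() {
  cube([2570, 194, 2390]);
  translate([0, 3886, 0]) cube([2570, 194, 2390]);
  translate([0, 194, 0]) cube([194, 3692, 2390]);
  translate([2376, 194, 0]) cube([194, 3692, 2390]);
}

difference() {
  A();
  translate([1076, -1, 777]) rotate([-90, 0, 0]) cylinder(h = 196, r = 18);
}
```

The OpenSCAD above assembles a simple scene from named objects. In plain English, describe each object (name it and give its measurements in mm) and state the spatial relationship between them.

A is the wall frame of a small rectangular building: four walls, each 2390 mm tall and 194 mm thick, enclosing a footprint 2570 mm (x) by 4080 mm (y) outside-to-outside, with no floor or roof. The front and back walls (the −y and +y sides) span the full width; the two side walls fit between them.

The house frame has a circular hole of radius 18 mm through its front wall, centred at (x = 1076, z = 777).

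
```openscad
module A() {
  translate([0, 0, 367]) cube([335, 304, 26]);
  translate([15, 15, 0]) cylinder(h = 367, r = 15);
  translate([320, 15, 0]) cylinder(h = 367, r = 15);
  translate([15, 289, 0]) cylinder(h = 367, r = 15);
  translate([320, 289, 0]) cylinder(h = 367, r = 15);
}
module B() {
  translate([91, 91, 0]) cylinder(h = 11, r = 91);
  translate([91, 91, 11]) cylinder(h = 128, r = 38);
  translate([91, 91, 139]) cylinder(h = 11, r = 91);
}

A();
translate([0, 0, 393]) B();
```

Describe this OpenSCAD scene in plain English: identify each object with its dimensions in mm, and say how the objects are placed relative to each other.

A is a four-legged stool. The seat is 335×304 mm, 26 mm thick, top at z = 393 mm. It stands on four round legs, each 30 mm in diameter, from z = 0 to the seat underside, each leg's axis is inset half a diameter from the nearest pair of seat edges (so the leg's bounding box is flush with the corner).

B is a spool: two coaxial disc flanges of radius 91 mm and thickness 11 mm, joined by a core cylinder of radius 38 mm and height 128 mm. The lower flange rests on z = 0 and the three cylinders share a vertical axis.

The spool is on top of the stool.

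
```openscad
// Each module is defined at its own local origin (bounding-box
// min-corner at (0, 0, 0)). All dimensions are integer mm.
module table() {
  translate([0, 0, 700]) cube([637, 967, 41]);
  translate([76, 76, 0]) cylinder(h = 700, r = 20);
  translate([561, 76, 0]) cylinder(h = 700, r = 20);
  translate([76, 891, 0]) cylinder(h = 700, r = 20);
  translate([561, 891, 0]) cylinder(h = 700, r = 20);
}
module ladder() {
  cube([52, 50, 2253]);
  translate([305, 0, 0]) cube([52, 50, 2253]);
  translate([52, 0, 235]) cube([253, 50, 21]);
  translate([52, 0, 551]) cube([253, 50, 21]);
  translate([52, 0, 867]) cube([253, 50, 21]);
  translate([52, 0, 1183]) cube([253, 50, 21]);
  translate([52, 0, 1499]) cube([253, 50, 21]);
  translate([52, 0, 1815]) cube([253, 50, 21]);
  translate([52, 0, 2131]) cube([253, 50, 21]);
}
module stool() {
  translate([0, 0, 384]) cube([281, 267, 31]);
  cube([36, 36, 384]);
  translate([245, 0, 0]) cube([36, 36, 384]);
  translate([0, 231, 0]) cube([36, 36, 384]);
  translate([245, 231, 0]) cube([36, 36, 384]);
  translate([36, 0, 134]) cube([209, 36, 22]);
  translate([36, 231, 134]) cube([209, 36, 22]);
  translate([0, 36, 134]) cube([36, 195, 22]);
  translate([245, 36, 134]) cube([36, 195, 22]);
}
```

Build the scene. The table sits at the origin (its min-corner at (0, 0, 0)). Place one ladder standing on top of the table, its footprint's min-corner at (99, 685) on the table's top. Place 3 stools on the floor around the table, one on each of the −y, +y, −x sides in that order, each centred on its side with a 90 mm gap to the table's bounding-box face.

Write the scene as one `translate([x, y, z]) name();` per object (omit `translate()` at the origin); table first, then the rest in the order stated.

table();
translate([99, 685, 741]) ladder();
translate([178, -357, 0]) stool();
translate([178, 1057, 0]) stool();
translate([-371, 350, 0]) stool();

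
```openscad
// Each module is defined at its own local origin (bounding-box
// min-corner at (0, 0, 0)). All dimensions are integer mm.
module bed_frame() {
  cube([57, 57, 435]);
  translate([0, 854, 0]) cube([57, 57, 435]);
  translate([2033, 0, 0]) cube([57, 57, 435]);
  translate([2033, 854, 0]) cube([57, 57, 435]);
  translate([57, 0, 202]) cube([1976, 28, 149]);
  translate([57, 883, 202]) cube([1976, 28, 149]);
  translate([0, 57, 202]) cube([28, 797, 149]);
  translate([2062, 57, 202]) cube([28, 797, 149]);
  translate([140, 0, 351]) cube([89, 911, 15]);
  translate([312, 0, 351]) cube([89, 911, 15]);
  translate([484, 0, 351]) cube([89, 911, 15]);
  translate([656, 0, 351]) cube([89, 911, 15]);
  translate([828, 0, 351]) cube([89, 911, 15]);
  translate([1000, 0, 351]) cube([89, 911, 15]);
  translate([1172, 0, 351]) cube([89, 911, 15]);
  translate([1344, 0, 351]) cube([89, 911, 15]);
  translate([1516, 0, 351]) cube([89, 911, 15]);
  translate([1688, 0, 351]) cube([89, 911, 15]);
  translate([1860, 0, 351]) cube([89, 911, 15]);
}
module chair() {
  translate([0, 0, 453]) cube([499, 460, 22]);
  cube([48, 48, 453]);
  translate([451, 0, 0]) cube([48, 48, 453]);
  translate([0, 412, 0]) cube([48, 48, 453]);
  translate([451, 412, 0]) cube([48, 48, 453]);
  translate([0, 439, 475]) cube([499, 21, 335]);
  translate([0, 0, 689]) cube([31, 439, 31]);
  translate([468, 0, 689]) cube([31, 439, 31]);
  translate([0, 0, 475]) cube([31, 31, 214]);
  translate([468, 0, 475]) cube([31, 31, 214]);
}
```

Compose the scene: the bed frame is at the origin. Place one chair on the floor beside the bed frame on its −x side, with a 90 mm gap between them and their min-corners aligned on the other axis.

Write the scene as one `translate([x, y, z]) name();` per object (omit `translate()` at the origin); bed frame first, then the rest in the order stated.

bed_frame();
translate([-589, 0, 0]) chair();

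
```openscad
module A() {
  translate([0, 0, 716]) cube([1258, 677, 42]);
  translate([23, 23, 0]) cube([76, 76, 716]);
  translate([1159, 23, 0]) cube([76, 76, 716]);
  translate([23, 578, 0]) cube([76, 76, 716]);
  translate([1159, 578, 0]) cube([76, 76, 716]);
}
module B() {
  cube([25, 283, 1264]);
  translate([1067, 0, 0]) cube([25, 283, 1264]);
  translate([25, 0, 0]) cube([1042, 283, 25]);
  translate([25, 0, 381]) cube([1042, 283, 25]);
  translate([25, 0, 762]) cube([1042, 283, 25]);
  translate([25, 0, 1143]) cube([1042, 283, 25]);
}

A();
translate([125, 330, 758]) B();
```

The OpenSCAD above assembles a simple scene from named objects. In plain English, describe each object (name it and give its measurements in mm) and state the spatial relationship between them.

A is a table: top 1258 mm (x) × 677 mm (y), 42 mm thick, upper face at z = 758 mm, on four 76×76 mm square legs, each inset 23 mm from the nearest pair of top edges, running from z = 0 to the bottom of the top.

B is a bookshelf 1092 mm wide overall, 283 mm deep and 1264 mm tall. The two sides are 25 mm thick vertical panels. 4 horizontal shelves of 25 mm thickness span between the inner faces of the sides; the lowest shelf sits on the floor and shelves are stacked with a clear vertical gap of 356 mm between each pair.

The bookshelf is on top of the table.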